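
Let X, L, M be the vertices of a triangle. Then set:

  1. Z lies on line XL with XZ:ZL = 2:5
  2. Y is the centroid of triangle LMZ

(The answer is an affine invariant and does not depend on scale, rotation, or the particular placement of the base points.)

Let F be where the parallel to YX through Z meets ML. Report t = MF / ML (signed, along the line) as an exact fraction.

Assign X = (0, 0), L = (1, 0), M = (0, 1) — the answer is frame-independent, so this choice is without loss of generality.
1. Z lies on line XL with XZ:ZL = 2:5 ⇒ Z = (2/7, 0)
2. Y is the centroid of triangle LMZ ⇒ Y = (3/7, 1/3)
through Z parallel to YX: direction (-3/7, -1/3); meets ML at F = (11/16, 5/16)
F = M + t·(L−M) with t = 11/16

t = 11/16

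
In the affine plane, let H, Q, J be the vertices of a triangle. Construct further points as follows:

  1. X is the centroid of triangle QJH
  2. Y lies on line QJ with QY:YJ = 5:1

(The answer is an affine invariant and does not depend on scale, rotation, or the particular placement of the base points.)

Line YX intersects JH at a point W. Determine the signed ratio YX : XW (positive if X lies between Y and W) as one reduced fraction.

Assign H = (0, 0), Q = (1, 0), J = (0, 1) — the answer is frame-independent, so this choice is without loss of generality.
1. X is the centroid of triangle QJH ⇒ X = (1/3, 1/3)
2. Y lies on line QJ with QY:YJ = 5:1 ⇒ Y = (1/6, 5/6)
line YX meets JH at W = (0, 4/3)
X = Y + t·(W−Y) with t = -1, so YX:XW = -1:2

YX:XW = -1/2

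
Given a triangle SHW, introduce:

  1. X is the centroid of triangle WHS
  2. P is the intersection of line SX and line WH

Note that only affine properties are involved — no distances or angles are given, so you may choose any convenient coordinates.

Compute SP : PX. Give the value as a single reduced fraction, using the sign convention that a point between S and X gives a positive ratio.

Set S = (0, 0), H = (1, 0), W = (0, 1); any affine frame gives the same invariant.
1. X is the centroid of triangle WHS ⇒ X = (1/3, 1/3)
2. P is the intersection of line SX and line WH ⇒ P = (1/2, 1/2)
P = S + t·(X−S) with t = 3/2, so SP:PX = t:(1−t) = 3/2:-1/2

SP:PX = -3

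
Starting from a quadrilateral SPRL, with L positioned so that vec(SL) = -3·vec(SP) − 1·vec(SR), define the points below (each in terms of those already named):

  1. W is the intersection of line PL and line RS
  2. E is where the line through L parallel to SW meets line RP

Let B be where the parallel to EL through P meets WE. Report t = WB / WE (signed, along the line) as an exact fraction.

t = -1/3

Assign S = (0, 0), P = (1, 0), R = (0, 1), L = (-3, -1) — the answer is frame-independent, so this choice is without loss of generality.
1. W is the intersection of line PL and line RS ⇒ W = (0, -1/4)
2. E is where the line through L parallel to SW meets line RP ⇒ E = (-3, 4)
through P parallel to EL: direction (0, -5); meets WE at B = (1, -5/3)
B = W + t·(E−W) with t = -1/3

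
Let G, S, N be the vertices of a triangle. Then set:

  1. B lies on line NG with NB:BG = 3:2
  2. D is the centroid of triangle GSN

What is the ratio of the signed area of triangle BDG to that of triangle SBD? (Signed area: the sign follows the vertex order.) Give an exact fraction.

[BDG]:[SBD] = 2

Assign G = (0, 0), S = (1, 0), N = (0, 1) — the answer is frame-independent, so this choice is without loss of generality.
1. B lies on line NG with NB:BG = 3:2 ⇒ B = (0, 2/5)
2. D is the centroid of triangle GSN ⇒ D = (1/3, 1/3)
2·[BDG] = -2/15, 2·[SBD] = -1/15
[BDG]:[SBD] = -2/15:-1/15 = 2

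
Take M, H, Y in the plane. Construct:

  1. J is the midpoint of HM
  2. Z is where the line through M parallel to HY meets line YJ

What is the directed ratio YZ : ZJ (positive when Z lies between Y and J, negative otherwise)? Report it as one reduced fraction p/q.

YZ:ZJ = -2

Set M = (0, 0), H = (1, 0), Y = (0, 1); any affine frame gives the same invariant.
1. J is the midpoint of HM ⇒ J = (1/2, 0)
2. Z is where the line through M parallel to HY meets line YJ ⇒ Z = (1, -1)
Z = Y + t·(J−Y) with t = 2, so YZ:ZJ = t:(1−t) = 2:-1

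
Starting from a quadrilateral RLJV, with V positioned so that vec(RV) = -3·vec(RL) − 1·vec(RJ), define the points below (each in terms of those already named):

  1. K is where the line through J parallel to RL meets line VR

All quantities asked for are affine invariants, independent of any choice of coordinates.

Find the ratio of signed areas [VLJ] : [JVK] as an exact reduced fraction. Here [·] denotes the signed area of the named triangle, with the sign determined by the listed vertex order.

[VLJ]:[JVK] = 5/6

Work in coordinates with R = (0, 0), L = (1, 0), J = (0, 1), V = (-3, -1).
1. K is where the line through J parallel to RL meets line VR ⇒ K = (3, 1)
2·[VLJ] = 5, 2·[JVK] = 6
[VLJ]:[JVK] = 5:6 = 5/6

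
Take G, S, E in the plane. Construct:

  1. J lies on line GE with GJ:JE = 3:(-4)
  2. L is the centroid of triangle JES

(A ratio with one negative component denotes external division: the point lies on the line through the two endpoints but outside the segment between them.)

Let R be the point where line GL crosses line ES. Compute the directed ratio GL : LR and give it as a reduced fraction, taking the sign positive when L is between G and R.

Choose coordinates G = (0, 0), S = (1, 0), E = (0, 1).
1. J lies on line GE with GJ:JE = 3:(-4) ⇒ J = (0, -3)
2. L is the centroid of triangle JES ⇒ L = (1/3, -2/3)
line GL meets ES at R = (-1, 2)
L = G + t·(R−G) with t = -1/3, so GL:LR = -1/3:4/3

GL:LR = -1/4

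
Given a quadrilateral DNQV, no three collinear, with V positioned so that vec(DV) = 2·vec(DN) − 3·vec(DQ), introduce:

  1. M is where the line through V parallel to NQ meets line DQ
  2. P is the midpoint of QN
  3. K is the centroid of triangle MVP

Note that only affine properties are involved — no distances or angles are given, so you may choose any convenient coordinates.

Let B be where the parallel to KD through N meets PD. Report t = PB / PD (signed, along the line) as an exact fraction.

Assign D = (0, 0), N = (1, 0), Q = (0, 1), V = (2, -3) — the answer is frame-independent, so this choice is without loss of generality.
1. M is where the line through V parallel to NQ meets line DQ ⇒ M = (0, -1)
2. P is the midpoint of QN ⇒ P = (1/2, 1/2)
3. K is the centroid of triangle MVP ⇒ K = (5/6, -7/6)
through N parallel to KD: direction (-5/6, 7/6); meets PD at B = (7/12, 7/12)
B = P + t·(D−P) with t = -1/6

t = -1/6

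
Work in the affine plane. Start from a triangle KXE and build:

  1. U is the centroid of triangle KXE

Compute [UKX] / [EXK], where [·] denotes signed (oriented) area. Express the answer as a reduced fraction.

Choose coordinates K = (0, 0), X = (1, 0), E = (0, 1).
1. U is the centroid of triangle KXE ⇒ U = (1/3, 1/3)
2·[UKX] = 1/3, 2·[EXK] = -1
[UKX]:[EXK] = 1/3:-1 = -1/3

[UKX]:[EXK] = -1/3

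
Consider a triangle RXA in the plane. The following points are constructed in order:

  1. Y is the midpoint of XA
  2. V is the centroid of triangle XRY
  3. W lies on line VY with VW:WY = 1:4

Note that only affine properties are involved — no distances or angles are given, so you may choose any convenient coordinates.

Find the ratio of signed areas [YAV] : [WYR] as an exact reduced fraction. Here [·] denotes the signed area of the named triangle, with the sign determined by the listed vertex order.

Assign R = (0, 0), X = (1, 0), A = (0, 1) — the answer is frame-independent, so this choice is without loss of generality.
1. Y is the midpoint of XA ⇒ Y = (1/2, 1/2)
2. V is the centroid of triangle XRY ⇒ V = (1/2, 1/6)
3. W lies on line VY with VW:WY = 1:4 ⇒ W = (1/2, 7/30)
2·[YAV] = 1/6, 2·[WYR] = 2/15
[YAV]:[WYR] = 1/6:2/15 = 5/4

[YAV]:[WYR] = 5/4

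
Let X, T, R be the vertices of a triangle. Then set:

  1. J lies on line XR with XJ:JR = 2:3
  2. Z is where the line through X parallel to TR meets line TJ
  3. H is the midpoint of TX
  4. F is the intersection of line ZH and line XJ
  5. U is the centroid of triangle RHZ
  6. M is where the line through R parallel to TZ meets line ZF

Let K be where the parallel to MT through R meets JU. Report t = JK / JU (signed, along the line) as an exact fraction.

Work in coordinates with X = (0, 0), T = (1, 0), R = (0, 1).
1. J lies on line XR with XJ:JR = 2:3 ⇒ J = (0, 2/5)
2. Z is where the line through X parallel to TR meets line TJ ⇒ Z = (-2/3, 2/3)
3. H is the midpoint of TX ⇒ H = (1/2, 0)
4. F is the intersection of line ZH and line XJ ⇒ F = (0, 2/7)
5. U is the centroid of triangle RHZ ⇒ U = (-1/18, 5/9)
6. M is where the line through R parallel to TZ meets line ZF ⇒ M = (-25/6, 8/3)
through R parallel to MT: direction (31/6, -8/3); meets JU at K = (-31/118, 67/59)
K = J + t·(U−J) with t = 279/59

t = 279/59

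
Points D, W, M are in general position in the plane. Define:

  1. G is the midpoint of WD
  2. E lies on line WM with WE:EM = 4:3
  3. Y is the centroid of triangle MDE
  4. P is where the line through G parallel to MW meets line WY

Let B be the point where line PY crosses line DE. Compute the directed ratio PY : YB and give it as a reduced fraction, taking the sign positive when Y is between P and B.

Assign D = (0, 0), W = (1, 0), M = (0, 1) — the answer is frame-independent, so this choice is without loss of generality.
1. G is the midpoint of WD ⇒ G = (1/2, 0)
2. E lies on line WM with WE:EM = 4:3 ⇒ E = (3/7, 4/7)
3. Y is the centroid of triangle MDE ⇒ Y = (1/7, 11/21)
4. P is where the line through G parallel to MW meets line WY ⇒ P = (-2/7, 11/14)
line PY meets DE at B = (11/35, 44/105)
Y = P + t·(B−P) with t = 5/7, so PY:YB = 5/7:2/7

PY:YB = 5/2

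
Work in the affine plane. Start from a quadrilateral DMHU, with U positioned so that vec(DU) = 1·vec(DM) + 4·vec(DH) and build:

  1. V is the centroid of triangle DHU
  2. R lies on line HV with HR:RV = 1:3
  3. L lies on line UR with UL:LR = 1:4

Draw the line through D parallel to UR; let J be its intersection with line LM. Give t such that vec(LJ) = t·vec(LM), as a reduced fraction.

t = 5/22

Assign D = (0, 0), M = (1, 0), H = (0, 1), U = (1, 4) — the answer is frame-independent, so this choice is without loss of generality.
1. V is the centroid of triangle DHU ⇒ V = (1/3, 5/3)
2. R lies on line HV with HR:RV = 1:3 ⇒ R = (1/12, 7/6)
3. L lies on line UR with UL:LR = 1:4 ⇒ L = (49/60, 103/30)
through D parallel to UR: direction (-11/12, -17/6); meets LM at J = (103/120, 1751/660)
J = L + t·(M−L) with t = 5/22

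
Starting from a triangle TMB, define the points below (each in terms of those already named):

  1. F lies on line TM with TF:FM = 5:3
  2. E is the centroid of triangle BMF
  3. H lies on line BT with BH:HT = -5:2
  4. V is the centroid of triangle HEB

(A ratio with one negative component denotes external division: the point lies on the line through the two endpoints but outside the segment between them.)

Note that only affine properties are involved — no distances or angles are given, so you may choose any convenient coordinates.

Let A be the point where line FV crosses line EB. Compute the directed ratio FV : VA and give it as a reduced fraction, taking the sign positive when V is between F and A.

FV:VA = -38/65

Set T = (0, 0), M = (1, 0), B = (0, 1); any affine frame gives the same invariant.
1. F lies on line TM with TF:FM = 5:3 ⇒ F = (5/8, 0)
2. E is the centroid of triangle BMF ⇒ E = (13/24, 1/3)
3. H lies on line BT with BH:HT = -5:2 ⇒ H = (0, -2/3)
4. V is the centroid of triangle HEB ⇒ V = (13/72, 2/9)
line FV meets EB at A = (143/152, -3/19)
V = F + t·(A−F) with t = -38/27, so FV:VA = -38/27:65/27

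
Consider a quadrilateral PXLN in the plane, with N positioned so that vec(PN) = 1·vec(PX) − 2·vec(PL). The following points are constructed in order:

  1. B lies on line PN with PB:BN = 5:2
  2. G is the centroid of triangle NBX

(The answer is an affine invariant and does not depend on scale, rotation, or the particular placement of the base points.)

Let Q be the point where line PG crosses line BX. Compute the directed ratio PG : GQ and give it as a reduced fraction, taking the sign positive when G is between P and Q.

Choose coordinates P = (0, 0), X = (1, 0), L = (0, 1), N = (1, -2).
1. B lies on line PN with PB:BN = 5:2 ⇒ B = (5/7, -10/7)
2. G is the centroid of triangle NBX ⇒ G = (19/21, -8/7)
line PG meets BX at Q = (95/119, -120/119)
G = P + t·(Q−P) with t = 17/15, so PG:GQ = 17/15:-2/15

PG:GQ = -17/2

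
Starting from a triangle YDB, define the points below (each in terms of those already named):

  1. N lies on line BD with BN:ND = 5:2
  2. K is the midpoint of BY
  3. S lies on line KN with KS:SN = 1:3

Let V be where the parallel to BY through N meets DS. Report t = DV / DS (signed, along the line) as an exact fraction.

t = 8/23

Set Y = (0, 0), D = (1, 0), B = (0, 1); any affine frame gives the same invariant.
1. N lies on line BD with BN:ND = 5:2 ⇒ N = (5/7, 2/7)
2. K is the midpoint of BY ⇒ K = (0, 1/2)
3. S lies on line KN with KS:SN = 1:3 ⇒ S = (5/28, 25/56)
through N parallel to BY: direction (0, -1); meets DS at V = (5/7, 25/161)
V = D + t·(S−D) with t = 8/23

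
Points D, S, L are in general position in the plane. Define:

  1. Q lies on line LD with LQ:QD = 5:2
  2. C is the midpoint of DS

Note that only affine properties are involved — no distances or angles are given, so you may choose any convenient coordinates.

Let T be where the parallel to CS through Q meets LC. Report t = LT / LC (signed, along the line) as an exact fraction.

Set D = (0, 0), S = (1, 0), L = (0, 1); any affine frame gives the same invariant.
1. Q lies on line LD with LQ:QD = 5:2 ⇒ Q = (0, 2/7)
2. C is the midpoint of DS ⇒ C = (1/2, 0)
through Q parallel to CS: direction (1/2, 0); meets LC at T = (5/14, 2/7)
T = L + t·(C−L) with t = 5/7

t = 5/7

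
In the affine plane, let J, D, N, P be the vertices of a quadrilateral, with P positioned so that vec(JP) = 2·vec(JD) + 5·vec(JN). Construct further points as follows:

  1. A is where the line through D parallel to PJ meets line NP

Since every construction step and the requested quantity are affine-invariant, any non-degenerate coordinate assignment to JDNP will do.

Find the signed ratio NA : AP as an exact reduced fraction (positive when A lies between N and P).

Choose coordinates J = (0, 0), D = (1, 0), N = (0, 1), P = (2, 5).
1. A is where the line through D parallel to PJ meets line NP ⇒ A = (7, 15)
A = N + t·(P−N) with t = 7/2, so NA:AP = t:(1−t) = 7/2:-5/2

NA:AP = -7/5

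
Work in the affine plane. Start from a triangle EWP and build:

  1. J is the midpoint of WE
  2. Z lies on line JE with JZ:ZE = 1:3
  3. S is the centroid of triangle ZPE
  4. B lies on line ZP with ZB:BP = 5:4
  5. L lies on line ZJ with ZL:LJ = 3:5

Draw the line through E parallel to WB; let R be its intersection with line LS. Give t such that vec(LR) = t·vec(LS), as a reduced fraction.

Work in coordinates with E = (0, 0), W = (1, 0), P = (0, 1).
1. J is the midpoint of WE ⇒ J = (1/2, 0)
2. Z lies on line JE with JZ:ZE = 1:3 ⇒ Z = (3/8, 0)
3. S is the centroid of triangle ZPE ⇒ S = (1/8, 1/3)
4. B lies on line ZP with ZB:BP = 5:4 ⇒ B = (1/6, 5/9)
5. L lies on line ZJ with ZL:LJ = 3:5 ⇒ L = (27/64, 0)
through E parallel to WB: direction (-5/6, 5/9); meets LS at R = (27/26, -9/13)
R = L + t·(S−L) with t = -27/13

t = -27/13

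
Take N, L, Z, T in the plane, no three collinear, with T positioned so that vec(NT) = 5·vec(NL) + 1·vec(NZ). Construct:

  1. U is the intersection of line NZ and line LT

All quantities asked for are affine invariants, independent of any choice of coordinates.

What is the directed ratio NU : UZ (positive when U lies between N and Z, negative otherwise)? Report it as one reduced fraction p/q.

NU:UZ = -1/5

Work in coordinates with N = (0, 0), L = (1, 0), Z = (0, 1), T = (5, 1).
1. U is the intersection of line NZ and line LT ⇒ U = (0, -1/4)
U = N + t·(Z−N) with t = -1/4, so NU:UZ = t:(1−t) = -1/4:5/4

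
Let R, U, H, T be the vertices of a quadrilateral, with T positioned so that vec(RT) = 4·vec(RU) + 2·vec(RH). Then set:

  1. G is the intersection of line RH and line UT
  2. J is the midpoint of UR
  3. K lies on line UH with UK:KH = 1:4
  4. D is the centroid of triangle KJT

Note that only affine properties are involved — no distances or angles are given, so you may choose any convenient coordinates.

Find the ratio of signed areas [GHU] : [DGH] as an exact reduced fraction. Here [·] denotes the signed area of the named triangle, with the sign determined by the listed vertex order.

Choose coordinates R = (0, 0), U = (1, 0), H = (0, 1), T = (4, 2).
1. G is the intersection of line RH and line UT ⇒ G = (0, -2/3)
2. J is the midpoint of UR ⇒ J = (1/2, 0)
3. K lies on line UH with UK:KH = 1:4 ⇒ K = (4/5, 1/5)
4. D is the centroid of triangle KJT ⇒ D = (53/30, 11/15)
2·[GHU] = -5/3, 2·[DGH] = -53/18
[GHU]:[DGH] = -5/3:-53/18 = 30/53

[GHU]:[DGH] = 30/53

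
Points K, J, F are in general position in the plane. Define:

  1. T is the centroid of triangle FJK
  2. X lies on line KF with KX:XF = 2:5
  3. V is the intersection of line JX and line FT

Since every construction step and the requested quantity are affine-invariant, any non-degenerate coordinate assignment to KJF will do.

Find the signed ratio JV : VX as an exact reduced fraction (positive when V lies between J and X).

Assign K = (0, 0), J = (1, 0), F = (0, 1) — the answer is frame-independent, so this choice is without loss of generality.
1. T is the centroid of triangle FJK ⇒ T = (1/3, 1/3)
2. X lies on line KF with KX:XF = 2:5 ⇒ X = (0, 2/7)
3. V is the intersection of line JX and line FT ⇒ V = (5/12, 1/6)
V = J + t·(X−J) with t = 7/12, so JV:VX = t:(1−t) = 7/12:5/12

JV:VX = 7/5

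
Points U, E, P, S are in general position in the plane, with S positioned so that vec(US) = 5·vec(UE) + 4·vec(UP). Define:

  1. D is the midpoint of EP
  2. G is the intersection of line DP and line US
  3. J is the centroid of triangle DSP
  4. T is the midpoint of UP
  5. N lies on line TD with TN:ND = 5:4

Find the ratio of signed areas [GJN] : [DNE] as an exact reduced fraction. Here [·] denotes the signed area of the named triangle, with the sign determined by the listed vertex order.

Choose coordinates U = (0, 0), E = (1, 0), P = (0, 1), S = (5, 4).
1. D is the midpoint of EP ⇒ D = (1/2, 1/2)
2. G is the intersection of line DP and line US ⇒ G = (5/9, 4/9)
3. J is the centroid of triangle DSP ⇒ J = (11/6, 11/6)
4. T is the midpoint of UP ⇒ T = (0, 1/2)
5. N lies on line TD with TN:ND = 5:4 ⇒ N = (5/18, 1/2)
2·[GJN] = 37/81, 2·[DNE] = 1/9
[GJN]:[DNE] = 37/81:1/9 = 37/9

[GJN]:[DNE] = 37/9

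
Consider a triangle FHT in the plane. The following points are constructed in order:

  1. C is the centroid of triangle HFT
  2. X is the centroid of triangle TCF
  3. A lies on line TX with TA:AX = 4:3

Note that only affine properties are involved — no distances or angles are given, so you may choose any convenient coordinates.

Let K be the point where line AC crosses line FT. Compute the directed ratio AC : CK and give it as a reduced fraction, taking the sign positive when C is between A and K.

AC:CK = -17/21

Choose coordinates F = (0, 0), H = (1, 0), T = (0, 1).
1. C is the centroid of triangle HFT ⇒ C = (1/3, 1/3)
2. X is the centroid of triangle TCF ⇒ X = (1/9, 4/9)
3. A lies on line TX with TA:AX = 4:3 ⇒ A = (4/63, 43/63)
line AC meets FT at K = (0, 13/17)
C = A + t·(K−A) with t = -17/4, so AC:CK = -17/4:21/4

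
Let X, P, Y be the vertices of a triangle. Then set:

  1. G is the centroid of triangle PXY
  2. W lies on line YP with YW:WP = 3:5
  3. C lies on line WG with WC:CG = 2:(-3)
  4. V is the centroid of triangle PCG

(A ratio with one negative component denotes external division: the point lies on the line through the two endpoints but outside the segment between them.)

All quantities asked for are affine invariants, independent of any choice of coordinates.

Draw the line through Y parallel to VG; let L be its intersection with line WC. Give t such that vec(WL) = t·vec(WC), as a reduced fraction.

Assign X = (0, 0), P = (1, 0), Y = (0, 1) — the answer is frame-independent, so this choice is without loss of generality.
1. G is the centroid of triangle PXY ⇒ G = (1/3, 1/3)
2. W lies on line YP with YW:WP = 3:5 ⇒ W = (3/8, 5/8)
3. C lies on line WG with WC:CG = 2:(-3) ⇒ C = (11/24, 29/24)
4. V is the centroid of triangle PCG ⇒ V = (43/72, 37/72)
through Y parallel to VG: direction (-19/72, -13/72); meets WC at L = (19/40, 53/40)
L = W + t·(C−W) with t = 6/5

t = 6/5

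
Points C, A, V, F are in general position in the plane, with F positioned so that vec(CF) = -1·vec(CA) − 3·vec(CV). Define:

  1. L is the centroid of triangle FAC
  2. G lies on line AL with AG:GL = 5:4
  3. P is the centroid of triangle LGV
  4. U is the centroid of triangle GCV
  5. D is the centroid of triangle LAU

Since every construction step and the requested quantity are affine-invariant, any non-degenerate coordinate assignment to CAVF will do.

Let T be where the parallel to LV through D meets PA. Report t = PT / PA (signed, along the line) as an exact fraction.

Work in coordinates with C = (0, 0), A = (1, 0), V = (0, 1), F = (-1, -3).
1. L is the centroid of triangle FAC ⇒ L = (0, -1)
2. G lies on line AL with AG:GL = 5:4 ⇒ G = (4/9, -5/9)
3. P is the centroid of triangle LGV ⇒ P = (4/27, -5/27)
4. U is the centroid of triangle GCV ⇒ U = (4/27, 4/27)
5. D is the centroid of triangle LAU ⇒ D = (31/81, -23/81)
through D parallel to LV: direction (0, 2); meets PA at T = (31/81, -250/1863)
T = P + t·(A−P) with t = 19/69

t = 19/69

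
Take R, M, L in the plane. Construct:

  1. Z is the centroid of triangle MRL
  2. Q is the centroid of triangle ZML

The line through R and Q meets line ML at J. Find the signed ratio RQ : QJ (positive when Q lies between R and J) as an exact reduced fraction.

Choose coordinates R = (0, 0), M = (1, 0), L = (0, 1).
1. Z is the centroid of triangle MRL ⇒ Z = (1/3, 1/3)
2. Q is the centroid of triangle ZML ⇒ Q = (4/9, 4/9)
line RQ meets ML at J = (1/2, 1/2)
Q = R + t·(J−R) with t = 8/9, so RQ:QJ = 8/9:1/9

RQ:QJ = 8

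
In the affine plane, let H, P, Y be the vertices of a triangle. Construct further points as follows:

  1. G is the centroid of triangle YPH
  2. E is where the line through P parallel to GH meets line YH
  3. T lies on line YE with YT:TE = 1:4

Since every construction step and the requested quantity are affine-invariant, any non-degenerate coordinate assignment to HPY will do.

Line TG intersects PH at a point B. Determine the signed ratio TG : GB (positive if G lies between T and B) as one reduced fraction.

Set H = (0, 0), P = (1, 0), Y = (0, 1); any affine frame gives the same invariant.
1. G is the centroid of triangle YPH ⇒ G = (1/3, 1/3)
2. E is where the line through P parallel to GH meets line YH ⇒ E = (0, -1)
3. T lies on line YE with YT:TE = 1:4 ⇒ T = (0, 3/5)
line TG meets PH at B = (3/4, 0)
G = T + t·(B−T) with t = 4/9, so TG:GB = 4/9:5/9

TG:GB = 4/5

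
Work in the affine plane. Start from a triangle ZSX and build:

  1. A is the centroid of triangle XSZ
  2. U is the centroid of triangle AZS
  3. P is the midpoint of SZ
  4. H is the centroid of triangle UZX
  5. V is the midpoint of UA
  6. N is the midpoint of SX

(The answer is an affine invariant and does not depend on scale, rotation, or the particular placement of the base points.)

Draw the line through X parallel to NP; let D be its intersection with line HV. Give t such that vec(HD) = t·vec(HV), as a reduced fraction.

Set Z = (0, 0), S = (1, 0), X = (0, 1); any affine frame gives the same invariant.
1. A is the centroid of triangle XSZ ⇒ A = (1/3, 1/3)
2. U is the centroid of triangle AZS ⇒ U = (4/9, 1/9)
3. P is the midpoint of SZ ⇒ P = (1/2, 0)
4. H is the centroid of triangle UZX ⇒ H = (4/27, 10/27)
5. V is the midpoint of UA ⇒ V = (7/18, 2/9)
6. N is the midpoint of SX ⇒ N = (1/2, 1/2)
through X parallel to NP: direction (0, -1/2); meets HV at D = (0, 6/13)
D = H + t·(V−H) with t = -8/13

t = -8/13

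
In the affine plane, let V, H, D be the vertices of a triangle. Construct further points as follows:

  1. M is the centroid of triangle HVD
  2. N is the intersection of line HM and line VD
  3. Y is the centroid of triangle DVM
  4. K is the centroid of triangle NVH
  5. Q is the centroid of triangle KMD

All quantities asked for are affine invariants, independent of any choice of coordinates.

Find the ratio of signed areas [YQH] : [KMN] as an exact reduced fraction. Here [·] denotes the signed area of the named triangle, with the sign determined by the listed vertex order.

Work in coordinates with V = (0, 0), H = (1, 0), D = (0, 1).
1. M is the centroid of triangle HVD ⇒ M = (1/3, 1/3)
2. N is the intersection of line HM and line VD ⇒ N = (0, 1/2)
3. Y is the centroid of triangle DVM ⇒ Y = (1/9, 4/9)
4. K is the centroid of triangle NVH ⇒ K = (1/3, 1/6)
5. Q is the centroid of triangle KMD ⇒ Q = (2/9, 1/2)
2·[YQH] = -8/81, 2·[KMN] = 1/18
[YQH]:[KMN] = -8/81:1/18 = -16/9

[YQH]:[KMN] = -16/9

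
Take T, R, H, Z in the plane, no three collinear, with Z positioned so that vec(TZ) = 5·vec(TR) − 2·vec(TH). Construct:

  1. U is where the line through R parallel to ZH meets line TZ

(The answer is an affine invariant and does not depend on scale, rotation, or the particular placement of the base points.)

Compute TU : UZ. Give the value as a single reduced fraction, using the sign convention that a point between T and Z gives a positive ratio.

Work in coordinates with T = (0, 0), R = (1, 0), H = (0, 1), Z = (5, -2).
1. U is where the line through R parallel to ZH meets line TZ ⇒ U = (3, -6/5)
U = T + t·(Z−T) with t = 3/5, so TU:UZ = t:(1−t) = 3/5:2/5

TU:UZ = 3/2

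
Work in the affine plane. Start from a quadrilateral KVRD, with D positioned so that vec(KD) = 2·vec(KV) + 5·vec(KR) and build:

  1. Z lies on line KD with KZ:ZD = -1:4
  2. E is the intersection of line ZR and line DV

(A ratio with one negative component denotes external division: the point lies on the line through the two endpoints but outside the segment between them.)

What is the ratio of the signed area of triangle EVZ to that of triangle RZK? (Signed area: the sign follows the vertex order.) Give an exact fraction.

Assign K = (0, 0), V = (1, 0), R = (0, 1), D = (2, 5) — the answer is frame-independent, so this choice is without loss of generality.
1. Z lies on line KD with KZ:ZD = -1:4 ⇒ Z = (-2/3, -5/3)
2. E is the intersection of line ZR and line DV ⇒ E = (6, 25)
2·[EVZ] = -100/3, 2·[RZK] = 2/3
[EVZ]:[RZK] = -100/3:2/3 = -50

[EVZ]:[RZK] = -50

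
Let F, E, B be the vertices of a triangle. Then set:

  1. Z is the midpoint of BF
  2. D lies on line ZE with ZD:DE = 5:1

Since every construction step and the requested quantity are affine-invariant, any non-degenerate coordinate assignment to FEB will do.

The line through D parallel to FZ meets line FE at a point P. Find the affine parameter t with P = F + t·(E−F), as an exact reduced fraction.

Choose coordinates F = (0, 0), E = (1, 0), B = (0, 1).
1. Z is the midpoint of BF ⇒ Z = (0, 1/2)
2. D lies on line ZE with ZD:DE = 5:1 ⇒ D = (5/6, 1/12)
through D parallel to FZ: direction (0, 1/2); meets FE at P = (5/6, 0)
P = F + t·(E−F) with t = 5/6

t = 5/6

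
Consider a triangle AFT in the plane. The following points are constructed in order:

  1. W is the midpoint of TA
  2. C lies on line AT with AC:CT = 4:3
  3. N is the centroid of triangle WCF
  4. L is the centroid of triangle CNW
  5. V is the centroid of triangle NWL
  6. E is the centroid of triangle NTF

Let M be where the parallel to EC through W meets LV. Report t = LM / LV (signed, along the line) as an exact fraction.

t = 3/11

Choose coordinates A = (0, 0), F = (1, 0), T = (0, 1).
1. W is the midpoint of TA ⇒ W = (0, 1/2)
2. C lies on line AT with AC:CT = 4:3 ⇒ C = (0, 4/7)
3. N is the centroid of triangle WCF ⇒ N = (1/3, 5/14)
4. L is the centroid of triangle CNW ⇒ L = (1/9, 10/21)
5. V is the centroid of triangle NWL ⇒ V = (4/27, 4/9)
6. E is the centroid of triangle NTF ⇒ E = (4/9, 19/42)
through W parallel to EC: direction (-4/9, 5/42); meets LV at M = (4/33, 36/77)
M = L + t·(V−L) with t = 3/11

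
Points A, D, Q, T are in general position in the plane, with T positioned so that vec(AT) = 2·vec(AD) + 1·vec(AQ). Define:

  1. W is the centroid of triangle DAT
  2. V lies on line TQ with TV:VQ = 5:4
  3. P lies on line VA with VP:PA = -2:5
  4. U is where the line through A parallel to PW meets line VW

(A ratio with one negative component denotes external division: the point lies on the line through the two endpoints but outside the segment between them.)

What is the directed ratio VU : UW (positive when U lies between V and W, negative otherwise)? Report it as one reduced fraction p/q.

Choose coordinates A = (0, 0), D = (1, 0), Q = (0, 1), T = (2, 1).
1. W is the centroid of triangle DAT ⇒ W = (1, 1/3)
2. V lies on line TQ with TV:VQ = 5:4 ⇒ V = (8/9, 1)
3. P lies on line VA with VP:PA = -2:5 ⇒ P = (40/27, 5/3)
4. U is where the line through A parallel to PW meets line VW ⇒ U = (13/18, 2)
U = V + t·(W−V) with t = -3/2, so VU:UW = t:(1−t) = -3/2:5/2

VU:UW = -3/5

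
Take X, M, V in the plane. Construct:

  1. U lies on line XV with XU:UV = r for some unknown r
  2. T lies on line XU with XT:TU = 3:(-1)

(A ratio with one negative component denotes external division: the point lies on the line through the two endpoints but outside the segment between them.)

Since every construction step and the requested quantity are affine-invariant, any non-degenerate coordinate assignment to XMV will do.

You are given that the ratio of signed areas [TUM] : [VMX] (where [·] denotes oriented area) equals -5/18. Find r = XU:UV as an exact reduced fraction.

Assign X = (0, 0), M = (1, 0), V = (0, 1) — the answer is frame-independent, so this choice is without loss of generality.
1. With XU:UV = r, write λ = r/(r+1) so U = X + λ·(V−X); U is affine-linear in λ
2. T lies on line XU with XT:TU = 3:(-1) ⇒ T is an affine combination of earlier points and hence also affine-linear in λ
Every point depending on U is an affine combination of U and λ-independent points, so each such coordinate is linear in λ; the λ² term in each signed area is a multiple of (V−X)×(V−X) = 0, so 2·[TUM] and 2·[VMX] are each linear in λ. Evaluating at λ=0 and λ=1:
  2·[TUM] = 1/2·λ,   2·[VMX] = -1
So [TUM]:[VMX] = (1/2·λ) / (-1). Setting this equal to -5/18:
  1/2·λ = -5/18·(-1)  ⇒  λ = 5/9
Then r = λ/(1−λ) = (5/9)/(4/9) = 5/4. Check: with r = 5/4, U = (0, 5/9) and [TUM]:[VMX] = -5/18 as required.

r = 5/4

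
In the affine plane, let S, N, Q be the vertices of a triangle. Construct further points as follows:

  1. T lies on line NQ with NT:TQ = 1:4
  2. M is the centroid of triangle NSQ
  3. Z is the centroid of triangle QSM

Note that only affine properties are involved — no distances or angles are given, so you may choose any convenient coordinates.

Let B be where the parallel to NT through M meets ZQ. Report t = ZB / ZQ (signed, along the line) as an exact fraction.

t = 1/4

Choose coordinates S = (0, 0), N = (1, 0), Q = (0, 1).
1. T lies on line NQ with NT:TQ = 1:4 ⇒ T = (4/5, 1/5)
2. M is the centroid of triangle NSQ ⇒ M = (1/3, 1/3)
3. Z is the centroid of triangle QSM ⇒ Z = (1/9, 4/9)
through M parallel to NT: direction (-1/5, 1/5); meets ZQ at B = (1/12, 7/12)
B = Z + t·(Q−Z) with t = 1/4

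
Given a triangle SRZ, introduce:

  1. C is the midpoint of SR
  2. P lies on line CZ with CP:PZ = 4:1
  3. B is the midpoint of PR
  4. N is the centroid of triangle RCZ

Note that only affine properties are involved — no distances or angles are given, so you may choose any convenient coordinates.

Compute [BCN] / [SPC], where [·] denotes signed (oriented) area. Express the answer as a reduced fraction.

[BCN]:[SPC] = 1/24

Choose coordinates S = (0, 0), R = (1, 0), Z = (0, 1).
1. C is the midpoint of SR ⇒ C = (1/2, 0)
2. P lies on line CZ with CP:PZ = 4:1 ⇒ P = (1/10, 4/5)
3. B is the midpoint of PR ⇒ B = (11/20, 2/5)
4. N is the centroid of triangle RCZ ⇒ N = (1/2, 1/3)
2·[BCN] = -1/60, 2·[SPC] = -2/5
[BCN]:[SPC] = -1/60:-2/5 = 1/24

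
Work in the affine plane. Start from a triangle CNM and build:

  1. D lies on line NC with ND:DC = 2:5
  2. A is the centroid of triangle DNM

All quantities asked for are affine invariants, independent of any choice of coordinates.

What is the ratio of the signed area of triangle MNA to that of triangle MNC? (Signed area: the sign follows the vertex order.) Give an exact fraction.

[MNA]:[MNC] = 2/21

Assign C = (0, 0), N = (1, 0), M = (0, 1) — the answer is frame-independent, so this choice is without loss of generality.
1. D lies on line NC with ND:DC = 2:5 ⇒ D = (5/7, 0)
2. A is the centroid of triangle DNM ⇒ A = (4/7, 1/3)
2·[MNA] = -2/21, 2·[MNC] = -1
[MNA]:[MNC] = -2/21:-1 = 2/21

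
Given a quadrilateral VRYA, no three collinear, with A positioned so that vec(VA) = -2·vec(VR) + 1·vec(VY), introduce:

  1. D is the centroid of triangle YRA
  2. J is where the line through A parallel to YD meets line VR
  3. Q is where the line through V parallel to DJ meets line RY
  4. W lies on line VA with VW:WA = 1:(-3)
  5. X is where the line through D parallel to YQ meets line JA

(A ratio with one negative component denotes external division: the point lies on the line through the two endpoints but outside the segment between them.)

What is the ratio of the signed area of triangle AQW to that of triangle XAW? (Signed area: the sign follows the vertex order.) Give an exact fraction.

[AQW]:[XAW] = -3/5

Set V = (0, 0), R = (1, 0), Y = (0, 1), A = (-2, 1); any affine frame gives the same invariant.
1. D is the centroid of triangle YRA ⇒ D = (-1/3, 2/3)
2. J is where the line through A parallel to YD meets line VR ⇒ J = (-3, 0)
3. Q is where the line through V parallel to DJ meets line RY ⇒ Q = (4/5, 1/5)
4. W lies on line VA with VW:WA = 1:(-3) ⇒ W = (1, -1/2)
5. X is where the line through D parallel to YQ meets line JA ⇒ X = (-4/3, 5/3)
2·[AQW] = -9/5, 2·[XAW] = 3
[AQW]:[XAW] = -9/5:3 = -3/5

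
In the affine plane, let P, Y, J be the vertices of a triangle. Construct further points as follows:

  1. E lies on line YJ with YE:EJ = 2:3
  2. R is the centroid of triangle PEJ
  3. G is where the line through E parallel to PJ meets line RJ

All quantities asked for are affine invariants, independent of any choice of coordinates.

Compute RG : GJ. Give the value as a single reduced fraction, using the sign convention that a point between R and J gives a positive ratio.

RG:GJ = -2/3

Work in coordinates with P = (0, 0), Y = (1, 0), J = (0, 1).
1. E lies on line YJ with YE:EJ = 2:3 ⇒ E = (3/5, 2/5)
2. R is the centroid of triangle PEJ ⇒ R = (1/5, 7/15)
3. G is where the line through E parallel to PJ meets line RJ ⇒ G = (3/5, -3/5)
G = R + t·(J−R) with t = -2, so RG:GJ = t:(1−t) = -2:3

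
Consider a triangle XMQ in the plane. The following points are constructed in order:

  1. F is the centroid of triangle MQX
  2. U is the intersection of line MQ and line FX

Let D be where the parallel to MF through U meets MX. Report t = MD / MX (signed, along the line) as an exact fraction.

Choose coordinates X = (0, 0), M = (1, 0), Q = (0, 1).
1. F is the centroid of triangle MQX ⇒ F = (1/3, 1/3)
2. U is the intersection of line MQ and line FX ⇒ U = (1/2, 1/2)
through U parallel to MF: direction (-2/3, 1/3); meets MX at D = (3/2, 0)
D = M + t·(X−M) with t = -1/2

t = -1/2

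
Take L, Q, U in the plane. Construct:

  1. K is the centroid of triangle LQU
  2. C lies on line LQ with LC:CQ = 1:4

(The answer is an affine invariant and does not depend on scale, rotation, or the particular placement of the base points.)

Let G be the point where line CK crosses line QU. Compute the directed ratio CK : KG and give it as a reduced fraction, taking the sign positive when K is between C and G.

Assign L = (0, 0), Q = (1, 0), U = (0, 1) — the answer is frame-independent, so this choice is without loss of generality.
1. K is the centroid of triangle LQU ⇒ K = (1/3, 1/3)
2. C lies on line LQ with LC:CQ = 1:4 ⇒ C = (1/5, 0)
line CK meets QU at G = (3/7, 4/7)
K = C + t·(G−C) with t = 7/12, so CK:KG = 7/12:5/12

CK:KG = 7/5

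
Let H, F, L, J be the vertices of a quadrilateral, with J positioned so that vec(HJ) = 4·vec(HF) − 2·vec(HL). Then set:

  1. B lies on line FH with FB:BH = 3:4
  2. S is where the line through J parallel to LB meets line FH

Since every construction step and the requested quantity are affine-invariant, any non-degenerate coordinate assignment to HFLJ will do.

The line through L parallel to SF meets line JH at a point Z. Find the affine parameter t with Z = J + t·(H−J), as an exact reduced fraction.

Set H = (0, 0), F = (1, 0), L = (0, 1), J = (4, -2); any affine frame gives the same invariant.
1. B lies on line FH with FB:BH = 3:4 ⇒ B = (4/7, 0)
2. S is where the line through J parallel to LB meets line FH ⇒ S = (20/7, 0)
through L parallel to SF: direction (-13/7, 0); meets JH at Z = (-2, 1)
Z = J + t·(H−J) with t = 3/2

t = 3/2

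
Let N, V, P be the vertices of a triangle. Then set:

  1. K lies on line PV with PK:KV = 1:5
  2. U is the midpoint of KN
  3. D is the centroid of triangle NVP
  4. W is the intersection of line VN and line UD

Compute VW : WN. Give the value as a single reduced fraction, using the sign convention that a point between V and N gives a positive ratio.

Assign N = (0, 0), V = (1, 0), P = (0, 1) — the answer is frame-independent, so this choice is without loss of generality.
1. K lies on line PV with PK:KV = 1:5 ⇒ K = (1/6, 5/6)
2. U is the midpoint of KN ⇒ U = (1/12, 5/12)
3. D is the centroid of triangle NVP ⇒ D = (1/3, 1/3)
4. W is the intersection of line VN and line UD ⇒ W = (4/3, 0)
W = V + t·(N−V) with t = -1/3, so VW:WN = t:(1−t) = -1/3:4/3

VW:WN = -1/4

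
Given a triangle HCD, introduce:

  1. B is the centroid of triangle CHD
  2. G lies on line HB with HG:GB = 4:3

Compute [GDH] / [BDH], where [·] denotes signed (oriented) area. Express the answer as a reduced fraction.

[GDH]:[BDH] = 4/7

Work in coordinates with H = (0, 0), C = (1, 0), D = (0, 1).
1. B is the centroid of triangle CHD ⇒ B = (1/3, 1/3)
2. G lies on line HB with HG:GB = 4:3 ⇒ G = (4/21, 4/21)
2·[GDH] = 4/21, 2·[BDH] = 1/3
[GDH]:[BDH] = 4/21:1/3 = 4/7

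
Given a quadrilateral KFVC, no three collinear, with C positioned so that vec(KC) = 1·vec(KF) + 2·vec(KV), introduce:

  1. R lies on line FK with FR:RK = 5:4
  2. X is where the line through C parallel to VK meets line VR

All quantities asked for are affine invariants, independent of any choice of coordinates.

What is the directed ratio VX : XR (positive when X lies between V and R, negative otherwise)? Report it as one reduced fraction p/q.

Assign K = (0, 0), F = (1, 0), V = (0, 1), C = (1, 2) — the answer is frame-independent, so this choice is without loss of generality.
1. R lies on line FK with FR:RK = 5:4 ⇒ R = (4/9, 0)
2. X is where the line through C parallel to VK meets line VR ⇒ X = (1, -5/4)
X = V + t·(R−V) with t = 9/4, so VX:XR = t:(1−t) = 9/4:-5/4

VX:XR = -9/5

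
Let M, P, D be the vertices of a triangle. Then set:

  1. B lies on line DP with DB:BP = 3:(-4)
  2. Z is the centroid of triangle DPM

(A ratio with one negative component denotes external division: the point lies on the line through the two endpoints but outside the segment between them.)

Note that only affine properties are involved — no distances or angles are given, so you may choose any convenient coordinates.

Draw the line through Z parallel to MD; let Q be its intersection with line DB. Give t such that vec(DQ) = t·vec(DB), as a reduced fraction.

t = -1/9

Work in coordinates with M = (0, 0), P = (1, 0), D = (0, 1).
1. B lies on line DP with DB:BP = 3:(-4) ⇒ B = (-3, 4)
2. Z is the centroid of triangle DPM ⇒ Z = (1/3, 1/3)
through Z parallel to MD: direction (0, 1); meets DB at Q = (1/3, 2/3)
Q = D + t·(B−D) with t = -1/9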